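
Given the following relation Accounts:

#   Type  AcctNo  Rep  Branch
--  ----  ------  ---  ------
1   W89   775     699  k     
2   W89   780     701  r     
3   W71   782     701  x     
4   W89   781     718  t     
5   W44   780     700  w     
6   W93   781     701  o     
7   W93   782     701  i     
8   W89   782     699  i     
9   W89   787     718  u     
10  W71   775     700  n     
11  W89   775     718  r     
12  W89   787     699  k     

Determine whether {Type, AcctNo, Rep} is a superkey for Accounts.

Yes

All 12 rows have distinct {Type, AcctNo, Rep} values, so {Type, AcctNo, Rep} → (all attributes) holds and {Type, AcctNo, Rep} is a superkey.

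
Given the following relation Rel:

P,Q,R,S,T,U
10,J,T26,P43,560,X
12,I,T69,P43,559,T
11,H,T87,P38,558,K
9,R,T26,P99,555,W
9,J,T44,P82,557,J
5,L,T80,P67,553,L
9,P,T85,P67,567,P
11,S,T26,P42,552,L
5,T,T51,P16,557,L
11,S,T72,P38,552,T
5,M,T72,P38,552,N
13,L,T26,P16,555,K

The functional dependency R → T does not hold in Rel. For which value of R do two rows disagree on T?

T26

R=T26: 4 rows → T takes values {560, 555, 552} — violation
R=T69: 1 row → T = 559 ✓
R=T87: 1 row → T = 558 ✓
R=T44: 1 row → T = 557 ✓
R=T80: 1 row → T = 553 ✓
R=T85: 1 row → T = 567 ✓
R=T51: 1 row → T = 557 ✓
R=T72: 2 rows → T = 552, 552 ✓
The only R value with inconsistent T is R=T26.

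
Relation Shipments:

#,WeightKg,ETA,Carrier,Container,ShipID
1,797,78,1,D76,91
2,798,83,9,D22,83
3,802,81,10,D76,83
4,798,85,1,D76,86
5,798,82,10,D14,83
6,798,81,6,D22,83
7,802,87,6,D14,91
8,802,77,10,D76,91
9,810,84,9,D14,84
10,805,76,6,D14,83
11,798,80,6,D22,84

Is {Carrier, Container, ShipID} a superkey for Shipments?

All 11 rows have distinct {Carrier, Container, ShipID} values, so {Carrier, Container, ShipID} → (all attributes) holds and {Carrier, Container, ShipID} is a superkey.

Yes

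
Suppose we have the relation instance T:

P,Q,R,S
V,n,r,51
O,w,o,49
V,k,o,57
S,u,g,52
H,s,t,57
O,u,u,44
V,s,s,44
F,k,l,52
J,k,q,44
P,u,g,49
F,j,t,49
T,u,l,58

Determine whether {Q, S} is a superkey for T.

Yes

All 12 rows have distinct {Q, S} values, so {Q, S} → (all attributes) holds and {Q, S} is a superkey.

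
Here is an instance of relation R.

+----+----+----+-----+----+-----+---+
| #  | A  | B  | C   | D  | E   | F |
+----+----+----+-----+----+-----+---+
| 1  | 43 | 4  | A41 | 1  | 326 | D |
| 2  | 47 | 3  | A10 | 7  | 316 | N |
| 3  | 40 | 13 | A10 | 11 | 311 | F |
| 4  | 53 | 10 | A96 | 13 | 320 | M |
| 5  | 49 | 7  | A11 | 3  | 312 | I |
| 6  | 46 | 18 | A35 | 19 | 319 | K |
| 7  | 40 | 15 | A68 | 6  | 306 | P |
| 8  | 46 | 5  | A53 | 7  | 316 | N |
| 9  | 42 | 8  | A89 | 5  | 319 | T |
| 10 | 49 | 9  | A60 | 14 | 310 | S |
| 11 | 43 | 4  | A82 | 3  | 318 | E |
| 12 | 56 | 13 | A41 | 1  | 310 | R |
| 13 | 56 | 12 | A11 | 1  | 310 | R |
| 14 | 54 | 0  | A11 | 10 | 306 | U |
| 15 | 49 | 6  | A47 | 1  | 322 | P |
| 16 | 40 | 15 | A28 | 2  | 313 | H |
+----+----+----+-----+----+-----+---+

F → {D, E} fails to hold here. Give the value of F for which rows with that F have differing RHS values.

F=D: row 1 → {D,E} = (1, 326) ✓
F=N: rows 2, 8 → {D,E} = (7, 316), (7, 316) ✓
F=F: row 3 → {D,E} = (11, 311) ✓
F=M: row 4 → {D,E} = (13, 320) ✓
F=I: row 5 → {D,E} = (3, 312) ✓
F=K: row 6 → {D,E} = (19, 319) ✓
F=P: rows 7, 15 → {D,E} takes values {(6, 306), (1, 322)} — violation
F=T: row 9 → {D,E} = (5, 319) ✓
F=S: row 10 → {D,E} = (14, 310) ✓
F=E: row 11 → {D,E} = (3, 318) ✓
F=R: rows 12, 13 → {D,E} = (1, 310), (1, 310) ✓
F=U: row 14 → {D,E} = (10, 306) ✓
F=H: row 16 → {D,E} = (2, 313) ✓
The only F value with inconsistent RHS is F=P.

P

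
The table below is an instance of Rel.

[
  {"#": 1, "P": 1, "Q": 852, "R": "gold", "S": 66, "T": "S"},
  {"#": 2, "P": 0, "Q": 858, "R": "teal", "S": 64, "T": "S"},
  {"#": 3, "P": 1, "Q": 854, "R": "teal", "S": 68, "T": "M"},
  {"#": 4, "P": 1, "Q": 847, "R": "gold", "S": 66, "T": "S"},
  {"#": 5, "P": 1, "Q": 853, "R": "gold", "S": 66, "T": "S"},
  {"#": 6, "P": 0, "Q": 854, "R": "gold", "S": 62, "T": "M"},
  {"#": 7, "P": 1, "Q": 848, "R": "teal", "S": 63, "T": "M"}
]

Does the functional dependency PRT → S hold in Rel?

(P=1, R=gold, T=S): rows 1, 4, 5 → S = 66, 66, 66 ✓
(P=0, R=teal, T=S): row 2 → S = 64 ✓
(P=1, R=teal, T=M): rows 3, 7 → S takes values {68, 63} — violation
(P=0, R=gold, T=M): row 6 → S = 62 ✓
Two rows agree on PRT but differ on S, so PRT → S does not hold.

No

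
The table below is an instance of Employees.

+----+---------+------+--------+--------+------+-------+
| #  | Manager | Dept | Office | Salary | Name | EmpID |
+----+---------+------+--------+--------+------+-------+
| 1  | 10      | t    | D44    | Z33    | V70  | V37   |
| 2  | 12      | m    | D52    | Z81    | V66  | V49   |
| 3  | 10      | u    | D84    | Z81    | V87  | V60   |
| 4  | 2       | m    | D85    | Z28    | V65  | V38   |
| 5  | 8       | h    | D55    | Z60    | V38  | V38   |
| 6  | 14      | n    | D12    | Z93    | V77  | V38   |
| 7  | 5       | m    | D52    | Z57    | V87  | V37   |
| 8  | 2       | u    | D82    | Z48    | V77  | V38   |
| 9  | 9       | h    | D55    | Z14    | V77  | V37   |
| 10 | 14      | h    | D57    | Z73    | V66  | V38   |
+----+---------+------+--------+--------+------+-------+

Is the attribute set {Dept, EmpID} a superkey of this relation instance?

Rows 5 and 10 have the same {Dept, EmpID} value (Dept=h, EmpID=V38) but are distinct tuples, so {Dept, EmpID} does not determine every attribute — not a superkey.

No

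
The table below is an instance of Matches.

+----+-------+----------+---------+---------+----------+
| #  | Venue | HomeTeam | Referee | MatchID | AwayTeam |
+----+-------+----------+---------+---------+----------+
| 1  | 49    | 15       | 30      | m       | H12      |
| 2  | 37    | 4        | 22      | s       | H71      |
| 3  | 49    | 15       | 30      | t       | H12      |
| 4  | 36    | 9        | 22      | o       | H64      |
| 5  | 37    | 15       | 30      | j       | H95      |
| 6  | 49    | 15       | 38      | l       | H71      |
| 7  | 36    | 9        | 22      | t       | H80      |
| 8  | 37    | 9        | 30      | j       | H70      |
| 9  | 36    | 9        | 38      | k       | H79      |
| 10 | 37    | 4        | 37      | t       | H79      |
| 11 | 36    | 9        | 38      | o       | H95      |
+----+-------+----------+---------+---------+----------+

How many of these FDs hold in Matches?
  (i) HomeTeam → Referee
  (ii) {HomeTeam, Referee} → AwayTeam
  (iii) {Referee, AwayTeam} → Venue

(i) HomeTeam → Referee: HomeTeam=15: rows 1, 3, 5, 6 → Referee takes values {30, 38} — violation; HomeTeam=4: rows 2, 10 → Referee takes values {22, 37} — violation; HomeTeam=9: rows 4, 7, 8, 9, 11 → Referee takes values {22, 30, 38} — violation — fails.
(ii) {HomeTeam, Referee} → AwayTeam: (HomeTeam=15, Referee=30): rows 1, 3, 5 → AwayTeam takes values {H12, H95} — violation; (HomeTeam=9, Referee=22): rows 4, 7 → AwayTeam takes values {H64, H80} — violation; (HomeTeam=9, Referee=38): rows 9, 11 → AwayTeam takes values {H79, H95} — violation — fails.
(iii) {Referee, AwayTeam} → Venue: every LHS value maps to a single RHS value — holds.
1 of the 3 dependencies holds.

1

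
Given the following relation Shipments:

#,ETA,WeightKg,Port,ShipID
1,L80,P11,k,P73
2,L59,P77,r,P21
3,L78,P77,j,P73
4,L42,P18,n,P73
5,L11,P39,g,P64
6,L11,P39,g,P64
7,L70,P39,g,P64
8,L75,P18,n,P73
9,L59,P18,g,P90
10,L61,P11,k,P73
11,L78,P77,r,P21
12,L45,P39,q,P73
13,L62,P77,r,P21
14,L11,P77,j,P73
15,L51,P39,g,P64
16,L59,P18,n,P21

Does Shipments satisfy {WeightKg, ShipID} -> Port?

(WeightKg=P11, ShipID=P73): rows 1, 10 → Port = k, k ✓
(WeightKg=P77, ShipID=P21): rows 2, 11, 13 → Port = r, r, r ✓
(WeightKg=P77, ShipID=P73): rows 3, 14 → Port = j, j ✓
(WeightKg=P18, ShipID=P73): rows 4, 8 → Port = n, n ✓
(WeightKg=P39, ShipID=P64): rows 5, 6, 7, 15 → Port = g, g, g, g ✓
(WeightKg=P18, ShipID=P90): row 9 → Port = g ✓
(WeightKg=P39, ShipID=P73): row 12 → Port = q ✓
(WeightKg=P18, ShipID=P21): row 16 → Port = n ✓
Every {WeightKg, ShipID} value is associated with a single Port value, so {WeightKg, ShipID} -> Port holds.

Yes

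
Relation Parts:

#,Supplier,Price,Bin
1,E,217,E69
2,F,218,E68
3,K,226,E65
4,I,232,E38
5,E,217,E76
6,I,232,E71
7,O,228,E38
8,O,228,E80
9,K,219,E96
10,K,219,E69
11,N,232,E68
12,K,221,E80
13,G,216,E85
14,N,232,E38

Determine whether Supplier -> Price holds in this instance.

No

Supplier=E: rows 1, 5 → Price = 217, 217 ✓
Supplier=F: row 2 → Price = 218 ✓
Supplier=K: rows 3, 9, 10, 12 → Price takes values {226, 219, 221} — violation
Supplier=I: rows 4, 6 → Price = 232, 232 ✓
Supplier=O: rows 7, 8 → Price = 228, 228 ✓
Supplier=N: rows 11, 14 → Price = 232, 232 ✓
Supplier=G: row 13 → Price = 216 ✓
Two rows agree on Supplier but differ on Price, so Supplier -> Price does not hold.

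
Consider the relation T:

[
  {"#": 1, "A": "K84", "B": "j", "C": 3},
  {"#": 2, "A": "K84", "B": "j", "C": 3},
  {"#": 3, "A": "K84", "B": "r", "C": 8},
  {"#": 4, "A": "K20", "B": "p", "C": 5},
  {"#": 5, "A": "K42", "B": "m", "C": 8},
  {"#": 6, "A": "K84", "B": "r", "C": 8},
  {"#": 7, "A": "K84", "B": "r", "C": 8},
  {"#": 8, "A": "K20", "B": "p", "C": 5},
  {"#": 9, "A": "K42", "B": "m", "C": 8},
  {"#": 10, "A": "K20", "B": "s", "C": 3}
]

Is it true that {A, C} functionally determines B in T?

Yes

(A=K84, C=3): rows 1, 2 → B = j, j ✓
(A=K84, C=8): rows 3, 6, 7 → B = r, r, r ✓
(A=K20, C=5): rows 4, 8 → B = p, p ✓
(A=K42, C=8): rows 5, 9 → B = m, m ✓
(A=K20, C=3): row 10 → B = s ✓
Every {A, C} value is associated with a single B value, so {A, C} → B holds.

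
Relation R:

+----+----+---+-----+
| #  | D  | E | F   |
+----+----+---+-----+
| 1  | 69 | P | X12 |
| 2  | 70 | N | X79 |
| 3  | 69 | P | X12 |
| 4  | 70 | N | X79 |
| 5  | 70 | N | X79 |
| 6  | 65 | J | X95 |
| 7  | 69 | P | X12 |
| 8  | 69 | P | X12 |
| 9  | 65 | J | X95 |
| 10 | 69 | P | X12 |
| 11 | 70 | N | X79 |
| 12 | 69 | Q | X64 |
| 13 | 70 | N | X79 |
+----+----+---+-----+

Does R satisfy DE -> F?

Yes

(D=69, E=P): rows 1, 3, 7, 8, 10 → F = X12, X12, X12, X12, X12 ✓
(D=70, E=N): rows 2, 4, 5, 11, 13 → F = X79, X79, X79, X79, X79 ✓
(D=65, E=J): rows 6, 9 → F = X95, X95 ✓
(D=69, E=Q): row 12 → F = X64 ✓
Every DE value is associated with a single F value, so DE -> F holds.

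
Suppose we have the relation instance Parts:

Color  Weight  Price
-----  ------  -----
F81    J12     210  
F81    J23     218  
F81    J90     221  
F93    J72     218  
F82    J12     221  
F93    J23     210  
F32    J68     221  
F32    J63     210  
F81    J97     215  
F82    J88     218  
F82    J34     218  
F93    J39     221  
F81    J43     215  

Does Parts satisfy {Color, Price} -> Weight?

No

(Color=F81, Price=210): 1 row → Weight = J12 ✓
(Color=F81, Price=218): 1 row → Weight = J23 ✓
(Color=F81, Price=221): 1 row → Weight = J90 ✓
(Color=F93, Price=218): 1 row → Weight = J72 ✓
(Color=F82, Price=221): 1 row → Weight = J12 ✓
(Color=F93, Price=210): 1 row → Weight = J23 ✓
(Color=F32, Price=221): 1 row → Weight = J68 ✓
(Color=F32, Price=210): 1 row → Weight = J63 ✓
(Color=F81, Price=215): 2 rows → Weight takes values {J97, J43} — violation
(Color=F82, Price=218): 2 rows → Weight takes values {J88, J34} — violation
(Color=F93, Price=221): 1 row → Weight = J39 ✓
Two rows agree on {Color, Price} but differ on Weight, so {Color, Price} -> Weight does not hold.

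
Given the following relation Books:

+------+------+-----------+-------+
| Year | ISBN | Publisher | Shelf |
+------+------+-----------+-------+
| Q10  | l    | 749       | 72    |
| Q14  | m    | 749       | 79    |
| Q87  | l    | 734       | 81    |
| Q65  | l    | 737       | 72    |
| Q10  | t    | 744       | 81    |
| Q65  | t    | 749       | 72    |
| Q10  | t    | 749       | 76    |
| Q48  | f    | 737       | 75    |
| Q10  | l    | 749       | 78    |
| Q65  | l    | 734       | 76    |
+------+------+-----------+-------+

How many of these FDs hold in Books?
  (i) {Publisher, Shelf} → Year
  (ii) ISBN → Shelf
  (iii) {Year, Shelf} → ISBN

0

(i) {Publisher, Shelf} → Year: (Publisher=749, Shelf=72): 2 rows → Year takes values {Q10, Q65} — violation — fails.
(ii) ISBN → Shelf: ISBN=l: 5 rows → Shelf takes values {72, 81, 78, 76} — violation; ISBN=t: 3 rows → Shelf takes values {81, 72, 76} — violation — fails.
(iii) {Year, Shelf} → ISBN: (Year=Q65, Shelf=72): 2 rows → ISBN takes values {l, t} — violation — fails.
None of the 3 dependencies hold.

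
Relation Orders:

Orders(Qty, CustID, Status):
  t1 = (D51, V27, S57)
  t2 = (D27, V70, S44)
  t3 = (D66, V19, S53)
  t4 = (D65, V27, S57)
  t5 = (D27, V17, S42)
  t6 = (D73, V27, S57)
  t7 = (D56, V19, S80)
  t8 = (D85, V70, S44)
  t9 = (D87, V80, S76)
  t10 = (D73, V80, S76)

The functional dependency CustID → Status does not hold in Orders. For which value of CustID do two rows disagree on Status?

CustID=V27: rows 1, 4, 6 → Status = S57, S57, S57 ✓
CustID=V70: rows 2, 8 → Status = S44, S44 ✓
CustID=V19: rows 3, 7 → Status takes values {S53, S80} — violation
CustID=V17: row 5 → Status = S42 ✓
CustID=V80: rows 9, 10 → Status = S76, S76 ✓
The only CustID value with inconsistent Status is CustID=V19.

V19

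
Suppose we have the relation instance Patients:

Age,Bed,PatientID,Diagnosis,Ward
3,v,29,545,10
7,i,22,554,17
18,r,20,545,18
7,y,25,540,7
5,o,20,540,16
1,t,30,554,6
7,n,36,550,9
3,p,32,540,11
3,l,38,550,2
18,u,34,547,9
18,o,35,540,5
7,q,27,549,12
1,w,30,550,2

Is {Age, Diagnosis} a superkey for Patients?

Yes

All 13 rows have distinct {Age, Diagnosis} values, so {Age, Diagnosis} → (all attributes) holds and {Age, Diagnosis} is a superkey.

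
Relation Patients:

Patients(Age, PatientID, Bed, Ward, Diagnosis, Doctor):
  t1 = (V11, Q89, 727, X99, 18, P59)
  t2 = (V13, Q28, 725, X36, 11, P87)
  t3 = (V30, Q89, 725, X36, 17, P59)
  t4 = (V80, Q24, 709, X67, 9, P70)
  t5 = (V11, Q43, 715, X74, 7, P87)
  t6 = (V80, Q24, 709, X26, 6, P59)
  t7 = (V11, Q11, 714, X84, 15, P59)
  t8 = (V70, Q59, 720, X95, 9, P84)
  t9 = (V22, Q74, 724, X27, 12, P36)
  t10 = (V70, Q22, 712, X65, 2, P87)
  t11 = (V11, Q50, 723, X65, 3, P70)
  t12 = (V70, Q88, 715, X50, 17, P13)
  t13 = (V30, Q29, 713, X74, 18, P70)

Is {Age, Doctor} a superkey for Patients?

Rows 1 and 7 have the same {Age, Doctor} value (Age=V11, Doctor=P59) but are distinct tuples, so {Age, Doctor} does not determine every attribute — not a superkey.

No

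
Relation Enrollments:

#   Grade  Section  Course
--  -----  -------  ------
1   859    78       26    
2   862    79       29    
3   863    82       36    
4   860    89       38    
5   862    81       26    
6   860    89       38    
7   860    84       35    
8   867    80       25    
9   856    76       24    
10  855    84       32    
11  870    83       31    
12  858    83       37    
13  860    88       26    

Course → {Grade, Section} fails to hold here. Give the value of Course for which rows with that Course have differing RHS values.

26

Course=26: rows 1, 5, 13 → {Grade,Section} takes values {(859, 78), (862, 81), (860, 88)} — violation
Course=29: row 2 → {Grade,Section} = (862, 79) ✓
Course=36: row 3 → {Grade,Section} = (863, 82) ✓
Course=38: rows 4, 6 → {Grade,Section} = (860, 89), (860, 89) ✓
Course=35: row 7 → {Grade,Section} = (860, 84) ✓
Course=25: row 8 → {Grade,Section} = (867, 80) ✓
Course=24: row 9 → {Grade,Section} = (856, 76) ✓
Course=32: row 10 → {Grade,Section} = (855, 84) ✓
Course=31: row 11 → {Grade,Section} = (870, 83) ✓
Course=37: row 12 → {Grade,Section} = (858, 83) ✓
The only Course value with inconsistent RHS is Course=26.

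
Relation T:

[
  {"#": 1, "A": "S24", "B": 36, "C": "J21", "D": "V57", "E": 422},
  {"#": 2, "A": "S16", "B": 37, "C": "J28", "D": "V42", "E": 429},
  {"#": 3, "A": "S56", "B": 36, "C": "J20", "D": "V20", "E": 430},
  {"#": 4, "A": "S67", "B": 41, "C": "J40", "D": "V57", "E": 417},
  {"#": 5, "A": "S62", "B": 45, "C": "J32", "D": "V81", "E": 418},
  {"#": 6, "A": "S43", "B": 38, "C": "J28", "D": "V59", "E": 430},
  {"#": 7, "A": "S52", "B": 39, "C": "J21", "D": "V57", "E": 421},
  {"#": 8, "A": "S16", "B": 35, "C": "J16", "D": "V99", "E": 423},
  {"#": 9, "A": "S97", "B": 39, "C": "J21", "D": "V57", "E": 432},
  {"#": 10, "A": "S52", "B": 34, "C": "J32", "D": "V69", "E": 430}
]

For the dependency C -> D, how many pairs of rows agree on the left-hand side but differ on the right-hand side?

C=J21: all 3 rows agree on D — 0 pairs.
C=J28: violating pairs (2,6) — 1 pair.
C=J32: violating pairs (5,10) — 1 pair.

2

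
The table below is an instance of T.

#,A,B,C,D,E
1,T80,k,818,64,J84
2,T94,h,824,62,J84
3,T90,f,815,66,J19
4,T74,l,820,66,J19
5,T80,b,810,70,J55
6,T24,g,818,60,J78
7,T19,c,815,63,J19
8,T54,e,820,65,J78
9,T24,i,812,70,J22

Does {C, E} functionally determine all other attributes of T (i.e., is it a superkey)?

No

Rows 3 and 7 have the same {C, E} value (C=815, E=J19) but are distinct tuples, so {C, E} does not determine every attribute — not a superkey.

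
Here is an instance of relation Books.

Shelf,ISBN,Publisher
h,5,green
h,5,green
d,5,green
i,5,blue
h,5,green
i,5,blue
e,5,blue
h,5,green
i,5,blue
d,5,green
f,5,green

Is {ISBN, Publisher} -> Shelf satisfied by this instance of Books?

(ISBN=5, Publisher=green): 7 rows → Shelf takes values {h, d, f} — violation
(ISBN=5, Publisher=blue): 4 rows → Shelf takes values {i, e} — violation
Two rows agree on {ISBN, Publisher} but differ on Shelf, so {ISBN, Publisher} -> Shelf does not hold.

No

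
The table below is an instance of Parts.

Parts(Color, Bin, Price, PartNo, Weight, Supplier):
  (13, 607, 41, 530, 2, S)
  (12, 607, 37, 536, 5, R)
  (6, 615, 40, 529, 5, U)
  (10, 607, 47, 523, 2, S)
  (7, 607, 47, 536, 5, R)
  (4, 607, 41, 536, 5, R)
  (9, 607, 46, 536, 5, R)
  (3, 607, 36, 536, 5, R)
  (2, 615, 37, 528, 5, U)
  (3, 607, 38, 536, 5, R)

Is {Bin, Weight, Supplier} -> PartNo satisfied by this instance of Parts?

No

(Bin=607, Weight=2, Supplier=S): 2 rows → PartNo takes values {530, 523} — violation
(Bin=607, Weight=5, Supplier=R): 6 rows → PartNo = 536, 536, 536, 536, 536, 536 ✓
(Bin=615, Weight=5, Supplier=U): 2 rows → PartNo takes values {529, 528} — violation
Two rows agree on {Bin, Weight, Supplier} but differ on PartNo, so {Bin, Weight, Supplier} -> PartNo does not hold.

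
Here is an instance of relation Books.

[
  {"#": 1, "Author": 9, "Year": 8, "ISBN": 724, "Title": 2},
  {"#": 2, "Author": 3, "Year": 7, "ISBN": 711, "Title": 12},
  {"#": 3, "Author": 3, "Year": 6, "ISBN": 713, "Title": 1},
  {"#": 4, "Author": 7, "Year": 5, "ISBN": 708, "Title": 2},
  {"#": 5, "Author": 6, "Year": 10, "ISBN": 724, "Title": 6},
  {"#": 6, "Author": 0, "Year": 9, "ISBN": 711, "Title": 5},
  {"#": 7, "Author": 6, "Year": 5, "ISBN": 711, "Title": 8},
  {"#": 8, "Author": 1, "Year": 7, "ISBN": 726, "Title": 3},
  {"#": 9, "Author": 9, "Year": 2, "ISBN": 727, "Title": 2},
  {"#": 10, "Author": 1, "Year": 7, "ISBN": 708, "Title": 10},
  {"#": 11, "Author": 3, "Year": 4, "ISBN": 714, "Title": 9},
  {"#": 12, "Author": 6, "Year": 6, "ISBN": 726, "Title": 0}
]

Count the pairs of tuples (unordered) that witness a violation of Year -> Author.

4

Year=7: violating pairs (2,8), (2,10) — 2 pairs.
Year=6: violating pairs (3,12) — 1 pair.
Year=5: violating pairs (4,7) — 1 pair.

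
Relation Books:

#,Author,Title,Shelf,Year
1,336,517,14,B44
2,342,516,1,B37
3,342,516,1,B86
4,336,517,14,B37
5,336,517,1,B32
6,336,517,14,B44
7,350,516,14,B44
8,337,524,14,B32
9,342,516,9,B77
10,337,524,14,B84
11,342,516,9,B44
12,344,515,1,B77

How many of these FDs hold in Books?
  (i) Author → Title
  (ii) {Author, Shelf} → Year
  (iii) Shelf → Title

1

(i) Author → Title: every LHS value maps to a single RHS value — holds.
(ii) {Author, Shelf} → Year: (Author=336, Shelf=14): rows 1, 4, 6 → Year takes values {B44, B37} — violation; (Author=342, Shelf=1): rows 2, 3 → Year takes values {B37, B86} — violation; (Author=337, Shelf=14): rows 8, 10 → Year takes values {B32, B84} — violation; (Author=342, Shelf=9): rows 9, 11 → Year takes values {B77, B44} — violation — fails.
(iii) Shelf → Title: Shelf=14: rows 1, 4, 6, 7, 8, 10 → Title takes values {517, 516, 524} — violation; Shelf=1: rows 2, 3, 5, 12 → Title takes values {516, 517, 515} — violation — fails.
1 of the 3 dependencies holds.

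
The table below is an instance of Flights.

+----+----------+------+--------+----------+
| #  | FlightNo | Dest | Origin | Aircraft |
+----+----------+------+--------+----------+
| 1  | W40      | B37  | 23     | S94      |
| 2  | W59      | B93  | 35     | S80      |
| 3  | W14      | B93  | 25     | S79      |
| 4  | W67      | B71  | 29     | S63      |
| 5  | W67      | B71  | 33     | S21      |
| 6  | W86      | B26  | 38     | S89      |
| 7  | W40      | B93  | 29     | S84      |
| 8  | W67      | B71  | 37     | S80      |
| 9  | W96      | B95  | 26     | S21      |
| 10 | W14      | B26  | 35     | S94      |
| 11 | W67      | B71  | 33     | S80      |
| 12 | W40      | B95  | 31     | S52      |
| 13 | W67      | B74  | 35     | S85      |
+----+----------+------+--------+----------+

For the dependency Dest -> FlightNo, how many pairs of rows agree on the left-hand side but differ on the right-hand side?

Dest=B93: violating pairs (2,3), (2,7), (3,7) — 3 pairs.
Dest=B71: all 4 rows agree on FlightNo — 0 pairs.
Dest=B26: violating pairs (6,10) — 1 pair.
Dest=B95: violating pairs (9,12) — 1 pair.

5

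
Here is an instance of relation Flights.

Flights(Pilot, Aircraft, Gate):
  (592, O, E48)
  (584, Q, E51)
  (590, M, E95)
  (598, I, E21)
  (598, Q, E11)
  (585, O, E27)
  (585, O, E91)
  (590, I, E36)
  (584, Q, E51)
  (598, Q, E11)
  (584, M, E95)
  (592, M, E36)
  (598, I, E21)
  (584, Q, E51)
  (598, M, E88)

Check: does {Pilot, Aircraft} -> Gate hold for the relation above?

(Pilot=592, Aircraft=O): 1 row → Gate = E48 ✓
(Pilot=584, Aircraft=Q): 3 rows → Gate = E51, E51, E51 ✓
(Pilot=590, Aircraft=M): 1 row → Gate = E95 ✓
(Pilot=598, Aircraft=I): 2 rows → Gate = E21, E21 ✓
(Pilot=598, Aircraft=Q): 2 rows → Gate = E11, E11 ✓
(Pilot=585, Aircraft=O): 2 rows → Gate takes values {E27, E91} — violation
(Pilot=590, Aircraft=I): 1 row → Gate = E36 ✓
(Pilot=584, Aircraft=M): 1 row → Gate = E95 ✓
(Pilot=592, Aircraft=M): 1 row → Gate = E36 ✓
(Pilot=598, Aircraft=M): 1 row → Gate = E88 ✓
Two rows agree on {Pilot, Aircraft} but differ on Gate, so {Pilot, Aircraft} -> Gate does not hold.

No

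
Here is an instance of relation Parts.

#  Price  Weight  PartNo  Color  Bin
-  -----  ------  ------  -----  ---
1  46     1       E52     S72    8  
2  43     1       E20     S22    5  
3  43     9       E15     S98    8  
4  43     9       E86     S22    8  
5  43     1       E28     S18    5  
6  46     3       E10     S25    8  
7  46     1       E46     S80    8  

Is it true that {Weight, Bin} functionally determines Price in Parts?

Yes

(Weight=1, Bin=8): rows 1, 7 → Price = 46, 46 ✓
(Weight=1, Bin=5): rows 2, 5 → Price = 43, 43 ✓
(Weight=9, Bin=8): rows 3, 4 → Price = 43, 43 ✓
(Weight=3, Bin=8): row 6 → Price = 46 ✓
Every {Weight, Bin} value is associated with a single Price value, so {Weight, Bin} -> Price holds.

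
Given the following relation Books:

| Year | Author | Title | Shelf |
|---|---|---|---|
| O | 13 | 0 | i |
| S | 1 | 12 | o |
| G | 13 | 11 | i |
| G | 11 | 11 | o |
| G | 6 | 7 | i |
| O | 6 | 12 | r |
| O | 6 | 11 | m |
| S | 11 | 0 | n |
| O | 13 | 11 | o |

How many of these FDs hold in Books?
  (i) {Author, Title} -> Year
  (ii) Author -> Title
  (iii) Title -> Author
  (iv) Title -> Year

(i) {Author, Title} -> Year: (Author=13, Title=11): 2 rows → Year takes values {G, O} — violation — fails.
(ii) Author -> Title: Author=13: 3 rows → Title takes values {0, 11} — violation; Author=11: 2 rows → Title takes values {11, 0} — violation; Author=6: 3 rows → Title takes values {7, 12, 11} — violation — fails.
(iii) Title -> Author: Title=0: 2 rows → Author takes values {13, 11} — violation; Title=12: 2 rows → Author takes values {1, 6} — violation; Title=11: 4 rows → Author takes values {13, 11, 6} — violation — fails.
(iv) Title -> Year: Title=0: 2 rows → Year takes values {O, S} — violation; Title=12: 2 rows → Year takes values {S, O} — violation; Title=11: 4 rows → Year takes values {G, O} — violation — fails.
None of the 4 dependencies hold.

0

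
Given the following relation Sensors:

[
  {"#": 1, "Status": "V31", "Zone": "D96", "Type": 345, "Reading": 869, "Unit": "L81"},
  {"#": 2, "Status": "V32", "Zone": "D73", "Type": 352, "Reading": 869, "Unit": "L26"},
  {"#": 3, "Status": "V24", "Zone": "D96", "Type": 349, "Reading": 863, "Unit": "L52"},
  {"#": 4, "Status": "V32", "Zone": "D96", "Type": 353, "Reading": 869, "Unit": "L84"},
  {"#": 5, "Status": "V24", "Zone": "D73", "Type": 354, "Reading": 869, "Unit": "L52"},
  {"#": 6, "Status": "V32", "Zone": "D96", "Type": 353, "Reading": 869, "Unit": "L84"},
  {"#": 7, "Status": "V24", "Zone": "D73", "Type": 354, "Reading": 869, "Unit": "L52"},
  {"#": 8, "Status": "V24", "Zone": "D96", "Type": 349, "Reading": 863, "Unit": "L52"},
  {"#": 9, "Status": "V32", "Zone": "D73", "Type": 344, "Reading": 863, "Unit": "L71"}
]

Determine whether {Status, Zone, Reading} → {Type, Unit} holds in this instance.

Yes

(Status=V31, Zone=D96, Reading=869): row 1 → {Type,Unit} = (345, L81) ✓
(Status=V32, Zone=D73, Reading=869): row 2 → {Type,Unit} = (352, L26) ✓
(Status=V24, Zone=D96, Reading=863): rows 3, 8 → {Type,Unit} = (349, L52), (349, L52) ✓
(Status=V32, Zone=D96, Reading=869): rows 4, 6 → {Type,Unit} = (353, L84), (353, L84) ✓
(Status=V24, Zone=D73, Reading=869): rows 5, 7 → {Type,Unit} = (354, L52), (354, L52) ✓
(Status=V32, Zone=D73, Reading=863): row 9 → {Type,Unit} = (344, L71) ✓
Every {Status, Zone, Reading} value is associated with a single {Type, Unit} value, so {Status, Zone, Reading} → {Type, Unit} holds.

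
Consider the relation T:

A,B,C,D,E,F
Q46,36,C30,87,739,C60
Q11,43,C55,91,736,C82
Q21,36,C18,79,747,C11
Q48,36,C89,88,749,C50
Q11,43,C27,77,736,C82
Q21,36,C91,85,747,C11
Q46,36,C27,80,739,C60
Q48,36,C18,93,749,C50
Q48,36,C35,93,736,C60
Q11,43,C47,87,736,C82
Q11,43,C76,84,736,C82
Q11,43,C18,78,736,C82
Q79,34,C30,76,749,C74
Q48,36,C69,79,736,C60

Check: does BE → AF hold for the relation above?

Yes

(B=36, E=739): 2 rows → {A,F} = (Q46, C60), (Q46, C60) ✓
(B=43, E=736): 5 rows → {A,F} = (Q11, C82), (Q11, C82), (Q11, C82), (Q11, C82), (Q11, C82) ✓
(B=36, E=747): 2 rows → {A,F} = (Q21, C11), (Q21, C11) ✓
(B=36, E=749): 2 rows → {A,F} = (Q48, C50), (Q48, C50) ✓
(B=36, E=736): 2 rows → {A,F} = (Q48, C60), (Q48, C60) ✓
(B=34, E=749): 1 row → {A,F} = (Q79, C74) ✓
Every BE value is associated with a single AF value, so BE → AF holds.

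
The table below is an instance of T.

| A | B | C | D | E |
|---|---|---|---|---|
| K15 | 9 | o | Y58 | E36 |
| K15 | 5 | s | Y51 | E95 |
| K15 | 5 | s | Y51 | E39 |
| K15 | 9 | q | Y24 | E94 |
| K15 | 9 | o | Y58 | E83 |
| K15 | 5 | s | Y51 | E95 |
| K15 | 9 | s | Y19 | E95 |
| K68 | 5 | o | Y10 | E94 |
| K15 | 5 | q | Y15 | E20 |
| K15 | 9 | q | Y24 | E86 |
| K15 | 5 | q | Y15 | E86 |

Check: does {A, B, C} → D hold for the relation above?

Yes

(A=K15, B=9, C=o): 2 rows → D = Y58, Y58 ✓
(A=K15, B=5, C=s): 3 rows → D = Y51, Y51, Y51 ✓
(A=K15, B=9, C=q): 2 rows → D = Y24, Y24 ✓
(A=K15, B=9, C=s): 1 row → D = Y19 ✓
(A=K68, B=5, C=o): 1 row → D = Y10 ✓
(A=K15, B=5, C=q): 2 rows → D = Y15, Y15 ✓
Every {A, B, C} value is associated with a single D value, so {A, B, C} → D holds.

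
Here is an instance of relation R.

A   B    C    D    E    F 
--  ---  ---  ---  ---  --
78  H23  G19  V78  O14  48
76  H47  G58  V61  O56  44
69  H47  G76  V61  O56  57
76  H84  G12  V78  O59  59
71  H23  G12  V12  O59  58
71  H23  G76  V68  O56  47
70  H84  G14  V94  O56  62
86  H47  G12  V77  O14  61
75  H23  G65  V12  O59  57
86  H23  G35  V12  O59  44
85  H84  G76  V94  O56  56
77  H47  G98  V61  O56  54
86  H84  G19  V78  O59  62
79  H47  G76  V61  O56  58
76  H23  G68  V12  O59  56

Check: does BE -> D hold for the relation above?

Yes

(B=H23, E=O14): 1 row → D = V78 ✓
(B=H47, E=O56): 4 rows → D = V61, V61, V61, V61 ✓
(B=H84, E=O59): 2 rows → D = V78, V78 ✓
(B=H23, E=O59): 4 rows → D = V12, V12, V12, V12 ✓
(B=H23, E=O56): 1 row → D = V68 ✓
(B=H84, E=O56): 2 rows → D = V94, V94 ✓
(B=H47, E=O14): 1 row → D = V77 ✓
Every BE value is associated with a single D value, so BE -> D holds.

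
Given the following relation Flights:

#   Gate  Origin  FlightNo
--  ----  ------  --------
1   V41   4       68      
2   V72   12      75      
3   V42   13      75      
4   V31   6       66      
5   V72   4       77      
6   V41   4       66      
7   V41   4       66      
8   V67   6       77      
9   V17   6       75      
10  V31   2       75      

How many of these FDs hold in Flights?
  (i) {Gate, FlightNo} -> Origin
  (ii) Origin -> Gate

1

(i) {Gate, FlightNo} -> Origin: every LHS value maps to a single RHS value — holds.
(ii) Origin -> Gate: Origin=4: rows 1, 5, 6, 7 → Gate takes values {V41, V72} — violation; Origin=6: rows 4, 8, 9 → Gate takes values {V31, V67, V17} — violation — fails.
1 of the 2 dependencies holds.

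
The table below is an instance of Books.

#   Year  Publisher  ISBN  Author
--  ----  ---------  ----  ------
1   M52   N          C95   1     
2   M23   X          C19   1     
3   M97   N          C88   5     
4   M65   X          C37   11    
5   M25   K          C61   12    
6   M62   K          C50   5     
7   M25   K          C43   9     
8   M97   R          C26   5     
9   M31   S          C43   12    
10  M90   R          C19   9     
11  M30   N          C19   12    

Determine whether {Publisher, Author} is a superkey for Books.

Yes

All 11 rows have distinct {Publisher, Author} values, so {Publisher, Author} → (all attributes) holds and {Publisher, Author} is a superkey.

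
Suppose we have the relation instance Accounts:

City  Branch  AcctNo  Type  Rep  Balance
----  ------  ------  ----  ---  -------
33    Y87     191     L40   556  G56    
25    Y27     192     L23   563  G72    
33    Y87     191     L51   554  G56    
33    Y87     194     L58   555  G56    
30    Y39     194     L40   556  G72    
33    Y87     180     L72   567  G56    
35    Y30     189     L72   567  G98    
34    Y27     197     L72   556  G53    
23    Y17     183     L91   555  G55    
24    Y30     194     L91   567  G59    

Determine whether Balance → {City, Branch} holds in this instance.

No

Balance=G56: 4 rows → {City,Branch} = (33, Y87), (33, Y87), (33, Y87), (33, Y87) ✓
Balance=G72: 2 rows → {City,Branch} takes values {(25, Y27), (30, Y39)} — violation
Balance=G98: 1 row → {City,Branch} = (35, Y30) ✓
Balance=G53: 1 row → {City,Branch} = (34, Y27) ✓
Balance=G55: 1 row → {City,Branch} = (23, Y17) ✓
Balance=G59: 1 row → {City,Branch} = (24, Y30) ✓
Two rows agree on Balance but differ on {City, Branch}, so Balance → {City, Branch} does not hold.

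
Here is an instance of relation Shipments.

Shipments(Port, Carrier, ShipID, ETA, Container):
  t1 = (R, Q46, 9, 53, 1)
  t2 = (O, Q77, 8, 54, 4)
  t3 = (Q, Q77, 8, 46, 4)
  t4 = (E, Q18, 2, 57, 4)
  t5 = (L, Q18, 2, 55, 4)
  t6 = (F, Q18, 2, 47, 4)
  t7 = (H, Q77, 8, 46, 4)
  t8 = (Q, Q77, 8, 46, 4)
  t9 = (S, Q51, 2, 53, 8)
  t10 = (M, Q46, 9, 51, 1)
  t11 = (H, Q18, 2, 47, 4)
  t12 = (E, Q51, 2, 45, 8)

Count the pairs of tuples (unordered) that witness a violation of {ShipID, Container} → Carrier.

(ShipID=9, Container=1): all 2 rows agree on Carrier — 0 pairs.
(ShipID=8, Container=4): all 4 rows agree on Carrier — 0 pairs.
(ShipID=2, Container=4): all 4 rows agree on Carrier — 0 pairs.
(ShipID=2, Container=8): all 2 rows agree on Carrier — 0 pairs.

0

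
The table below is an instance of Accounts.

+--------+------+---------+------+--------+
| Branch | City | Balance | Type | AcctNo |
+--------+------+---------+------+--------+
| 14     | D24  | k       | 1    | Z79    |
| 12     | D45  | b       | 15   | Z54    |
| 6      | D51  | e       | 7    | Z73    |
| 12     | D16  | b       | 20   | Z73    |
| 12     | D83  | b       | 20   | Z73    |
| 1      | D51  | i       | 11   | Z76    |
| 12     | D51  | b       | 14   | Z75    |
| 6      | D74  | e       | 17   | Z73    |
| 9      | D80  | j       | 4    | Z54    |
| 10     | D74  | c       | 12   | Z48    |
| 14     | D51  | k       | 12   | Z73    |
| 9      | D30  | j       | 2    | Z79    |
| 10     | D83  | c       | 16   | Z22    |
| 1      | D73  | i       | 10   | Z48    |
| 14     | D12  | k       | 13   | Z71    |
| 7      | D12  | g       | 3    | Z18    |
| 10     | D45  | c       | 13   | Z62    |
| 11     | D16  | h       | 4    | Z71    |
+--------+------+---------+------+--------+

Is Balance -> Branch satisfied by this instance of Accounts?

Balance=k: 3 rows → Branch = 14, 14, 14 ✓
Balance=b: 4 rows → Branch = 12, 12, 12, 12 ✓
Balance=e: 2 rows → Branch = 6, 6 ✓
Balance=i: 2 rows → Branch = 1, 1 ✓
Balance=j: 2 rows → Branch = 9, 9 ✓
Balance=c: 3 rows → Branch = 10, 10, 10 ✓
Balance=g: 1 row → Branch = 7 ✓
Balance=h: 1 row → Branch = 11 ✓
Every Balance value is associated with a single Branch value, so Balance -> Branch holds.

Yes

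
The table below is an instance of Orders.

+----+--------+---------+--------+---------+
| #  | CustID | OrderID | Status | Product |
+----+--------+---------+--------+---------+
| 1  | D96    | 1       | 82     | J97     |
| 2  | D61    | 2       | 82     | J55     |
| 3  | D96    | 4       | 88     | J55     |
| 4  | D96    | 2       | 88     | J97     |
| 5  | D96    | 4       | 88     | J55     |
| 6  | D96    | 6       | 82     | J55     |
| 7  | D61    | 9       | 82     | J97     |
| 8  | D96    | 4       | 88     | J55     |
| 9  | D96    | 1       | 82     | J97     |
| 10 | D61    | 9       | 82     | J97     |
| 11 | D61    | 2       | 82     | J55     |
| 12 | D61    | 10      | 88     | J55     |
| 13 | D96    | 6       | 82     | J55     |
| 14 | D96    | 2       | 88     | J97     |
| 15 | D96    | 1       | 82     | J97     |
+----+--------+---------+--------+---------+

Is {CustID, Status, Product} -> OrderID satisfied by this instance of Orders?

Yes

(CustID=D96, Status=82, Product=J97): rows 1, 9, 15 → OrderID = 1, 1, 1 ✓
(CustID=D61, Status=82, Product=J55): rows 2, 11 → OrderID = 2, 2 ✓
(CustID=D96, Status=88, Product=J55): rows 3, 5, 8 → OrderID = 4, 4, 4 ✓
(CustID=D96, Status=88, Product=J97): rows 4, 14 → OrderID = 2, 2 ✓
(CustID=D96, Status=82, Product=J55): rows 6, 13 → OrderID = 6, 6 ✓
(CustID=D61, Status=82, Product=J97): rows 7, 10 → OrderID = 9, 9 ✓
(CustID=D61, Status=88, Product=J55): row 12 → OrderID = 10 ✓
Every {CustID, Status, Product} value is associated with a single OrderID value, so {CustID, Status, Product} -> OrderID holds.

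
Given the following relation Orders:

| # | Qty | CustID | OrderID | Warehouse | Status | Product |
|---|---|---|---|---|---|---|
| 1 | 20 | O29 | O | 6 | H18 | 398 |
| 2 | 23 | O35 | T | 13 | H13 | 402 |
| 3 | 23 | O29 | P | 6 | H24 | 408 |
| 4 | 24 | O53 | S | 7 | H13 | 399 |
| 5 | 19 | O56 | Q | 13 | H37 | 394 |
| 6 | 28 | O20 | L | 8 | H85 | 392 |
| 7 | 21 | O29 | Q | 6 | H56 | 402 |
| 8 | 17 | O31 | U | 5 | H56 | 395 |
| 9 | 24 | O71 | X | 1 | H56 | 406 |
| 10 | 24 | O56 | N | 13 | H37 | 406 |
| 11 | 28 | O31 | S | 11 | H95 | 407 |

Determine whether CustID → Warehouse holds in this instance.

No

CustID=O29: rows 1, 3, 7 → Warehouse = 6, 6, 6 ✓
CustID=O35: row 2 → Warehouse = 13 ✓
CustID=O53: row 4 → Warehouse = 7 ✓
CustID=O56: rows 5, 10 → Warehouse = 13, 13 ✓
CustID=O20: row 6 → Warehouse = 8 ✓
CustID=O31: rows 8, 11 → Warehouse takes values {5, 11} — violation
CustID=O71: row 9 → Warehouse = 1 ✓
Two rows agree on CustID but differ on Warehouse, so CustID → Warehouse does not hold.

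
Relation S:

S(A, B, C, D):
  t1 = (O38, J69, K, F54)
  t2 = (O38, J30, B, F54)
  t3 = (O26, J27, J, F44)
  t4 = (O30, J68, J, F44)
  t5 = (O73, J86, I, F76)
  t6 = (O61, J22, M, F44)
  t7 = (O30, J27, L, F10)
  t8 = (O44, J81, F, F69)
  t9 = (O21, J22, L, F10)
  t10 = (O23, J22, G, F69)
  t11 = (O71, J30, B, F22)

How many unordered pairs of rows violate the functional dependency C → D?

C=B: violating pairs (2,11) — 1 pair.
C=J: all 2 rows agree on D — 0 pairs.
C=L: all 2 rows agree on D — 0 pairs.

1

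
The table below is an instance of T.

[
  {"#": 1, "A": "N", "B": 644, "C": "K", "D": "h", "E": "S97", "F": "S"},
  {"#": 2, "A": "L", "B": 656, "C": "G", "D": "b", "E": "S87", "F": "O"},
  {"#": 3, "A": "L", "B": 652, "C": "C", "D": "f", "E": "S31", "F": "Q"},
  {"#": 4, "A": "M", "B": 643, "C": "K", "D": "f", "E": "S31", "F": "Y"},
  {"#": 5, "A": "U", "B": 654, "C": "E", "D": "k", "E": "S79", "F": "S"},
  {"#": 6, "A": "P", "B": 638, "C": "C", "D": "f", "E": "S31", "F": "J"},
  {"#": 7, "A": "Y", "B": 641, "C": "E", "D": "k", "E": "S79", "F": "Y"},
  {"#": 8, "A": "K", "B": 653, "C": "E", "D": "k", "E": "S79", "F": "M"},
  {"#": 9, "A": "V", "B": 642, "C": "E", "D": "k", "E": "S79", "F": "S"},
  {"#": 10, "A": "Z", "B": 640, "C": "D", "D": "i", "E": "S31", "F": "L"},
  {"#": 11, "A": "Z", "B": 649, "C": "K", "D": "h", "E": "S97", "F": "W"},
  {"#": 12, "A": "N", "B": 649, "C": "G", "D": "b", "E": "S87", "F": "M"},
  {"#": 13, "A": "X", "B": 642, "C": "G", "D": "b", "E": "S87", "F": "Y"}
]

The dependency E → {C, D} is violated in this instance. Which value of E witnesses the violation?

S31

E=S97: rows 1, 11 → {C,D} = (K, h), (K, h) ✓
E=S87: rows 2, 12, 13 → {C,D} = (G, b), (G, b), (G, b) ✓
E=S31: rows 3, 4, 6, 10 → {C,D} takes values {(C, f), (K, f), (D, i)} — violation
E=S79: rows 5, 7, 8, 9 → {C,D} = (E, k), (E, k), (E, k), (E, k) ✓
The only E value with inconsistent RHS is E=S31.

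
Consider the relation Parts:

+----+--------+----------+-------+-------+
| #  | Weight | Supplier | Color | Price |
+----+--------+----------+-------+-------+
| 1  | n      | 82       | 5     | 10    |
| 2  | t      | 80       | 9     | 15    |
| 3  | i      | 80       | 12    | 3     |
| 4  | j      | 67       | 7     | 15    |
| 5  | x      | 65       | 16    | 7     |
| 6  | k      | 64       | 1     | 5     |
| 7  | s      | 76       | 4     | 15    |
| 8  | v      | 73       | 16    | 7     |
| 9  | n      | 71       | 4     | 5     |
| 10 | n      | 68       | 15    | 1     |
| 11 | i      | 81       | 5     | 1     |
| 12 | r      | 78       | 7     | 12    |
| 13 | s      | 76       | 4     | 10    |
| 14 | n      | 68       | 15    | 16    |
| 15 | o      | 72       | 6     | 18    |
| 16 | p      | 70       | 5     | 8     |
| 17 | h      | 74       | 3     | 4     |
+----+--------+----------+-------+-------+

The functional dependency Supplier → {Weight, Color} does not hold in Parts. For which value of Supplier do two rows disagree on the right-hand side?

Supplier=82: row 1 → {Weight,Color} = (n, 5) ✓
Supplier=80: rows 2, 3 → {Weight,Color} takes values {(t, 9), (i, 12)} — violation
Supplier=67: row 4 → {Weight,Color} = (j, 7) ✓
Supplier=65: row 5 → {Weight,Color} = (x, 16) ✓
Supplier=64: row 6 → {Weight,Color} = (k, 1) ✓
Supplier=76: rows 7, 13 → {Weight,Color} = (s, 4), (s, 4) ✓
Supplier=73: row 8 → {Weight,Color} = (v, 16) ✓
Supplier=71: row 9 → {Weight,Color} = (n, 4) ✓
Supplier=68: rows 10, 14 → {Weight,Color} = (n, 15), (n, 15) ✓
Supplier=81: row 11 → {Weight,Color} = (i, 5) ✓
Supplier=78: row 12 → {Weight,Color} = (r, 7) ✓
Supplier=72: row 15 → {Weight,Color} = (o, 6) ✓
Supplier=70: row 16 → {Weight,Color} = (p, 5) ✓
Supplier=74: row 17 → {Weight,Color} = (h, 3) ✓
The only Supplier value with inconsistent RHS is Supplier=80.

80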